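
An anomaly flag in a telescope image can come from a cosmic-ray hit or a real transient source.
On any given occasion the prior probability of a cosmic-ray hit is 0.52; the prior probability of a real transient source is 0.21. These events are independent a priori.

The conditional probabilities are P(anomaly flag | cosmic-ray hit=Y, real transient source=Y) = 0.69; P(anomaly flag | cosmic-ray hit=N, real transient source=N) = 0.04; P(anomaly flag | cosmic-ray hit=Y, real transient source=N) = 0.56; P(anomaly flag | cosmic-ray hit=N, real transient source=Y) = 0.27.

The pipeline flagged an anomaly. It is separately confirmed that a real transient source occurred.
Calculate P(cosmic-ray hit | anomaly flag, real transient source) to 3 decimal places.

P(cosmic-ray hit | anomaly flag, real transient source) ≈ 0.735

By total probability over both values of cosmic-ray hit:
  P(anomaly flag | real transient source) = 0.27·0.48 + 0.69·0.52
        = 0.129600 + 0.358800 = 0.488400
Configurations with cosmic-ray hit contribute 0.358800, so
  P(cosmic-ray hit | anomaly flag, real transient source) = 0.358800 / 0.488400 ≈ 0.735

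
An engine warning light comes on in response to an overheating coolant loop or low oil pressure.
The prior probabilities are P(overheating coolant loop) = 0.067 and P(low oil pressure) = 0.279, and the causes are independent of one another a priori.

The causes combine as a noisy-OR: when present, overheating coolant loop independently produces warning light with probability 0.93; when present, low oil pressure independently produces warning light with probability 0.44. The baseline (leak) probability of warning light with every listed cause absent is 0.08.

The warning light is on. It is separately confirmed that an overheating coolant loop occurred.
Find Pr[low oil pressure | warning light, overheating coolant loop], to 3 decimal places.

Pr[low oil pressure | warning light, overheating coolant loop] ≈ 0.285

Under noisy-OR, P(warning light | causes) = 1 − (1−0.08)·∏(1−qᵢ) over the active causes.
Enumerate both values of low oil pressure and weight by the priors:
  P(warning light | overheating coolant loop) = 0.9356·0.721 + 0.963936·0.279
        = 0.674568 + 0.268938 = 0.943506
Configurations with low oil pressure contribute 0.268938, so
  P(low oil pressure | warning light, overheating coolant loop) = 0.268938 / 0.943506 ≈ 0.285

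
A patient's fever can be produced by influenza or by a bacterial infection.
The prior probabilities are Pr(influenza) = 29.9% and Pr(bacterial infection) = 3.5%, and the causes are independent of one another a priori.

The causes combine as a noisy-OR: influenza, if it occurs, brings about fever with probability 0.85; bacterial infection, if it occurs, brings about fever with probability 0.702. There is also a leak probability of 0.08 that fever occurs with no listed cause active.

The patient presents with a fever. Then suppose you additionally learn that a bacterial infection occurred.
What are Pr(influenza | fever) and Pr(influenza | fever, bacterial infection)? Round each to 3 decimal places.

Under noisy-OR, P(fever | causes) = 1 − (1−0.08)·∏(1−qᵢ) over the active causes.
For the numerator, keep only influenza=true terms: 0.248717 + 0.010035 = 0.258752
Denominator P(fever): 0.08×0.701×0.965 + 0.72584×0.701×0.035 + 0.862×0.299×0.965 + 0.958876×0.299×0.035 = 0.330677
Posterior = 0.258752 / 0.330677 ≈ 0.782

Now condition on the additional information:
Sum P(fever|·) weighted by the priors over both values of influenza:
  P(fever | bacterial infection) = 0.72584×0.701 + 0.958876×0.299
        = 0.508814 + 0.286704 = 0.795518
The terms with influenza present sum to 0.286704, so
  P(influenza | fever, bacterial infection) = 0.286704 / 0.795518 ≈ 0.360

Pr(influenza | fever) ≈ 0.782; Pr(influenza | fever, bacterial infection) ≈ 0.360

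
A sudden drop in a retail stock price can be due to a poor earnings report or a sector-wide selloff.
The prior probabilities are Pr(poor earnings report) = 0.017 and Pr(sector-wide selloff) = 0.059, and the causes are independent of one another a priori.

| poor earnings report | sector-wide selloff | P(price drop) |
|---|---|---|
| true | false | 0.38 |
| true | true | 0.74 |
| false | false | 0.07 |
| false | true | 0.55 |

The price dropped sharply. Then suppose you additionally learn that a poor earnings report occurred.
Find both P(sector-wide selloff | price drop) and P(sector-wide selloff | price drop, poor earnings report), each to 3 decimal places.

P(sector-wide selloff | price drop) ≈ 0.315; P(sector-wide selloff | price drop, poor earnings report) ≈ 0.109

P(price drop) = 0.07*0.983*0.941 + 0.55*0.983*0.059 + 0.38*0.017*0.941 + 0.74*0.017*0.059 = 0.064750 + 0.031898 + 0.006079 + 0.000742 = 0.103469
Restricting to configurations with sector-wide selloff present: 0.031898 + 0.000742 = 0.032640.
So P(sector-wide selloff | price drop) = 0.032640/0.103469 ≈ 0.315.

With the extra evidence:
For the numerator, keep only sector-wide selloff=true terms: 0.74·0.059 = 0.043660
The normalizing constant is 0.38·0.941 + 0.74·0.059 = 0.401240
P(sector-wide selloff | price drop, poor earnings report) = 0.043660/0.401240 ≈ 0.109
Conditioning on poor earnings report lowers the posterior on sector-wide selloff: the classic explaining-away effect in a common-effect structure.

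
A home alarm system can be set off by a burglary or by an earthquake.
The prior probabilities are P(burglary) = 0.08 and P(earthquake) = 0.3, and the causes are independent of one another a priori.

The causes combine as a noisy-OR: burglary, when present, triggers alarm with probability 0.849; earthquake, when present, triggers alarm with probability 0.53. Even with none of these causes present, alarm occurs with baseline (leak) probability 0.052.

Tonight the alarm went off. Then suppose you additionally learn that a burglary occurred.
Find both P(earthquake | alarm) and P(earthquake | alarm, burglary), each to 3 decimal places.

P(earthquake | alarm) ≈ 0.683; P(earthquake | alarm, burglary) ≈ 0.318

Under noisy-OR, P(alarm | causes) = 1 − (1−0.052)·∏(1−qᵢ) over the active causes.
P(alarm) = 0.052*0.92*0.7 + 0.55444*0.92*0.3 + 0.856852*0.08*0.7 + 0.93272*0.08*0.3 = 0.033488 + 0.153025 + 0.047984 + 0.022385 = 0.256882
The earthquake-present share is 0.153025 + 0.022385 = 0.175410.
So P(earthquake | alarm) = 0.175410/0.256882 ≈ 0.683.

With the extra evidence:
Numerator (weight on configurations with earthquake): 0.93272*0.3 = 0.279816
Denominator P(alarm | burglary): 0.856852*0.7 + 0.93272*0.3 = 0.879612
P(earthquake | alarm, burglary) = 0.279816/0.879612 ≈ 0.318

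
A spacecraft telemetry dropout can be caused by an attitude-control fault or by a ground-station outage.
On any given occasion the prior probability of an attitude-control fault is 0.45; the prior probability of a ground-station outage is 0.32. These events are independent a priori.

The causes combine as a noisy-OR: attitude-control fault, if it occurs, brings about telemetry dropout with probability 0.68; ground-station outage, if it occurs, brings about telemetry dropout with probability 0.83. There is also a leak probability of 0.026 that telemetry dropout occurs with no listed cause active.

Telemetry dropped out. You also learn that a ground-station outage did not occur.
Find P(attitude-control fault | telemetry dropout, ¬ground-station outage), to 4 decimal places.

Under noisy-OR, P(telemetry dropout | causes) = 1 − (1−0.026)·∏(1−qᵢ) over the active causes.
P(telemetry dropout | ¬ground-station outage) = 0.026*0.55 + 0.68832*0.45 = 0.014300 + 0.309744 = 0.324044
Of this, 0.309744 comes from 0.68832*0.45 (the attitude-control fault=true cases).
Hence the posterior is 0.309744/0.324044 ≈ 0.9559.

P(attitude-control fault | telemetry dropout, ¬ground-station outage) ≈ 0.9559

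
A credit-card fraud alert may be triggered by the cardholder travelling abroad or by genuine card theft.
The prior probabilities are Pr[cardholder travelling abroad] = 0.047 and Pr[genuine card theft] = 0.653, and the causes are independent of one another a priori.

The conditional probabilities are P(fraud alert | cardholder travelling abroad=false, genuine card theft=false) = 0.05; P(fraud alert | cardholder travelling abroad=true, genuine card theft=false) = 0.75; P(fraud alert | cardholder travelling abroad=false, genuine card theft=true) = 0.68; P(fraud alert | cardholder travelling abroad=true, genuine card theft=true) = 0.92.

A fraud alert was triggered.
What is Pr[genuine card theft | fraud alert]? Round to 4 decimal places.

Enumerate the 4 (cardholder travelling abroad, genuine card theft) configurations and weight by the priors:
  P(fraud alert) = 0.05*0.953*0.347 + 0.68*0.953*0.653 + 0.75*0.047*0.347 + 0.92*0.047*0.653
        = 0.016535 + 0.423170 + 0.012232 + 0.028236 = 0.480173
Keeping only the genuine card theft-present terms gives 0.451406, so
  P(genuine card theft | fraud alert) = 0.451406 / 0.480173 ≈ 0.9401

Pr[genuine card theft | fraud alert] ≈ 0.9401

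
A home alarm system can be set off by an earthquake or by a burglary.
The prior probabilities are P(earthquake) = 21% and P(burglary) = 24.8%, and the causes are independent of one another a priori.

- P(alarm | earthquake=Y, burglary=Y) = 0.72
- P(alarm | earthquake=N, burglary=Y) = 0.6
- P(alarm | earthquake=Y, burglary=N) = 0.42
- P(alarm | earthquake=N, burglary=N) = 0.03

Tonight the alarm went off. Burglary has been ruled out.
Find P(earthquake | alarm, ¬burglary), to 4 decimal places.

P(earthquake | alarm, ¬burglary) ≈ 0.7882

P(alarm | ¬burglary) = 0.03×0.79 + 0.42×0.21 = 0.023700 + 0.088200 = 0.111900
Restricting to configurations with earthquake present: 0.42×0.21 = 0.088200.
Hence the posterior is 0.088200/0.111900 ≈ 0.7882.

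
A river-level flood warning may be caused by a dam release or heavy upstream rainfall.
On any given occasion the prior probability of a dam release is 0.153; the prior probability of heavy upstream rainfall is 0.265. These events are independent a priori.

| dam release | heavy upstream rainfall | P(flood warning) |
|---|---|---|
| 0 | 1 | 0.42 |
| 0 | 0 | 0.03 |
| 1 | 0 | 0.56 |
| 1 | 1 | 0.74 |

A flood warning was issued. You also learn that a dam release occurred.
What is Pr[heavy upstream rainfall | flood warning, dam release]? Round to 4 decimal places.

Weight on heavy upstream rainfall=true, given the evidence: 0.74·0.265 = 0.196100
Denominator P(flood warning | dam release): 0.56·0.735 + 0.74·0.265 = 0.607700
P(heavy upstream rainfall | flood warning, dam release) = 0.196100/0.607700 ≈ 0.3227

Pr[heavy upstream rainfall | flood warning, dam release] ≈ 0.3227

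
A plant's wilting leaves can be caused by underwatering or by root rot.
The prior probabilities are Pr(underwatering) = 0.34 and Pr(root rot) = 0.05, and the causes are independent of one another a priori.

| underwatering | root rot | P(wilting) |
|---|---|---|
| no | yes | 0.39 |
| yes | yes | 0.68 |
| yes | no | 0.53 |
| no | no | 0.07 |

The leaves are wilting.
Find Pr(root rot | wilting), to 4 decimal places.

Pr(root rot | wilting) ≈ 0.1020

P(wilting) = 0.07×0.66×0.95 + 0.39×0.66×0.05 + 0.53×0.34×0.95 + 0.68×0.34×0.05 = 0.043890 + 0.012870 + 0.171190 + 0.011560 = 0.239510
Restricting to configurations with root rot present: 0.012870 + 0.011560 = 0.024430.
Hence the posterior is 0.024430/0.239510 ≈ 0.1020.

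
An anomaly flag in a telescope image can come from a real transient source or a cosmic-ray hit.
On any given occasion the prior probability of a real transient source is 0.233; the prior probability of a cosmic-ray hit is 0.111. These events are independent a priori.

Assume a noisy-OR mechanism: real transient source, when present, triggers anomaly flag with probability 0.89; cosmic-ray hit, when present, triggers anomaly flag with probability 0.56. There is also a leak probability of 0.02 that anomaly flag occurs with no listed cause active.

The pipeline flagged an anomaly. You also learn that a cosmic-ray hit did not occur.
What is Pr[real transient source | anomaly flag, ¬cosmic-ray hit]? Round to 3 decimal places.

Pr[real transient source | anomaly flag, ¬cosmic-ray hit] ≈ 0.931

Under noisy-OR, P(anomaly flag | causes) = 1 − (1−0.02)·∏(1−qᵢ) over the active causes.
Numerator (weight on configurations with real transient source): 0.8922·0.233 = 0.207883
Denominator P(anomaly flag | ¬cosmic-ray hit): 0.02·0.767 + 0.8922·0.233 = 0.223223
Posterior = 0.207883 / 0.223223 ≈ 0.931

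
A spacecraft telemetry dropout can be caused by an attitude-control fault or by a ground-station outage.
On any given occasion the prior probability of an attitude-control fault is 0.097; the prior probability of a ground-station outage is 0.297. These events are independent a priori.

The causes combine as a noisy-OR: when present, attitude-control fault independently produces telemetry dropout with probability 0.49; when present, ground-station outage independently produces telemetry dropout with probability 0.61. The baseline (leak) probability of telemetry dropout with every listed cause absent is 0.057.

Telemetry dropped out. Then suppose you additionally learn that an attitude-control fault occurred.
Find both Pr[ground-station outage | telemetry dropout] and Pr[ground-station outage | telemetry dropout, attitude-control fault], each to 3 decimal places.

Pr[ground-station outage | telemetry dropout] ≈ 0.729; Pr[ground-station outage | telemetry dropout, attitude-control fault] ≈ 0.398

Under noisy-OR, P(telemetry dropout | causes) = 1 − (1−0.057)·∏(1−qᵢ) over the active causes.
P(telemetry dropout) = 0.057×0.903×0.703 + 0.63223×0.903×0.297 + 0.51907×0.097×0.703 + 0.812437×0.097×0.297 = 0.036184 + 0.169558 + 0.035396 + 0.023405 = 0.264543
Restricting to configurations with ground-station outage present: 0.169558 + 0.023405 = 0.192963.
Hence the posterior is 0.192963/0.264543 ≈ 0.729.

Now also conditioning on attitude-control fault=true:
Sum P(telemetry dropout|·) weighted by the priors over both values of ground-station outage:
  P(telemetry dropout | attitude-control fault) = 0.51907×0.703 + 0.812437×0.297
        = 0.364906 + 0.241294 = 0.606200
Keeping only the ground-station outage-present terms gives 0.241294, so
  P(ground-station outage | telemetry dropout, attitude-control fault) = 0.241294 / 0.606200 ≈ 0.398
This is intercausal reasoning (explaining away): once attitude-control fault accounts for the telemetry dropout, ground-station outage becomes less likely.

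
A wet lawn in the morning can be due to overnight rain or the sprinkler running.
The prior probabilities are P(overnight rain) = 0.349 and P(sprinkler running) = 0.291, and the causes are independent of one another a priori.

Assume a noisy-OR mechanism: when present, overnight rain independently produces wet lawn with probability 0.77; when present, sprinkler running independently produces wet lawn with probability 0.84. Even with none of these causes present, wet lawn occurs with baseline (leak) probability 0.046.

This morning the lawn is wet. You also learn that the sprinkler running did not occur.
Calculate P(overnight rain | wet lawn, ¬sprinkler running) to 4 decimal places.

Under noisy-OR, P(wet lawn | causes) = 1 − (1−0.046)·∏(1−qᵢ) over the active causes.
P(wet lawn | ¬sprinkler running) = 0.046·0.651 + 0.78058·0.349 = 0.029946 + 0.272422 = 0.302368
Of this, 0.272422 comes from 0.78058·0.349 (the overnight rain=true cases).
P(overnight rain | wet lawn, ¬sprinkler running) = 0.272422 / 0.302368 ≈ 0.9010

P(overnight rain | wet lawn, ¬sprinkler running) ≈ 0.9010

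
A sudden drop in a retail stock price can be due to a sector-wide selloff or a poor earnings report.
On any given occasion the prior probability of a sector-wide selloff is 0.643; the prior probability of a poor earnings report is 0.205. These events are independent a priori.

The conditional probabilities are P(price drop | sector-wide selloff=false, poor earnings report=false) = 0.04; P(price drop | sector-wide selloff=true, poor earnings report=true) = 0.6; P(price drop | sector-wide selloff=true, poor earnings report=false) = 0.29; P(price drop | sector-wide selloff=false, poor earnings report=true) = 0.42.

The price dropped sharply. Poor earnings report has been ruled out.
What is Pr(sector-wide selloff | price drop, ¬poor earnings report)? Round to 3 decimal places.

Pr(sector-wide selloff | price drop, ¬poor earnings report) ≈ 0.929

P(price drop | ¬poor earnings report) = 0.04×0.357 + 0.29×0.643 = 0.014280 + 0.186470 = 0.200750
The sector-wide selloff-present share is 0.29×0.643 = 0.186470.
Hence the posterior is 0.186470/0.200750 ≈ 0.929.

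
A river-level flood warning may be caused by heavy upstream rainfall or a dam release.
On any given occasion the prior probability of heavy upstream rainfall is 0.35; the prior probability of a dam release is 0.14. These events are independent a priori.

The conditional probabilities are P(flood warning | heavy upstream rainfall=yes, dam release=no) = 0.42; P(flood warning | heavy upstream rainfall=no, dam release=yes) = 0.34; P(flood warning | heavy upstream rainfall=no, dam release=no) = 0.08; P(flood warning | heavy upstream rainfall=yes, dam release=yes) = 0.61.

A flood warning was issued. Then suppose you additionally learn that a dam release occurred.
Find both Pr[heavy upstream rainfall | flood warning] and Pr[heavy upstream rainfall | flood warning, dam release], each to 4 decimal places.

Pr[heavy upstream rainfall | flood warning] ≈ 0.6738; Pr[heavy upstream rainfall | flood warning, dam release] ≈ 0.4914

Enumerate the 4 (heavy upstream rainfall, dam release) configurations and weight by the priors:
  P(flood warning) = 0.08·0.65·0.86 + 0.34·0.65·0.14 + 0.42·0.35·0.86 + 0.61·0.35·0.14
        = 0.044720 + 0.030940 + 0.126420 + 0.029890 = 0.231970
The terms with heavy upstream rainfall present sum to 0.156310, so
  P(heavy upstream rainfall | flood warning) = 0.156310 / 0.231970 ≈ 0.6738

Now condition on the additional information:
Numerator (weight on configurations with heavy upstream rainfall): 0.61×0.35 = 0.213500
The normalizing constant is 0.34×0.65 + 0.61×0.35 = 0.434500
P(heavy upstream rainfall | flood warning, dam release) = 0.213500/0.434500 ≈ 0.4914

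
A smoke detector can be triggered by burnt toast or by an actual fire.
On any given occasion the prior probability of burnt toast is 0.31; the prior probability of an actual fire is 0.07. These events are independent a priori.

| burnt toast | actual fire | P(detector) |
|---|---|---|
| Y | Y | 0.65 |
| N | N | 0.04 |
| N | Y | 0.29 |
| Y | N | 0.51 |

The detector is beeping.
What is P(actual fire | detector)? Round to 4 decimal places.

P(detector) = 0.04·0.69·0.93 + 0.29·0.69·0.07 + 0.51·0.31·0.93 + 0.65·0.31·0.07 = 0.025668 + 0.014007 + 0.147033 + 0.014105 = 0.200813
Restricting to configurations with actual fire present: 0.014007 + 0.014105 = 0.028112.
P(actual fire | detector) = 0.028112 / 0.200813 ≈ 0.1400

P(actual fire | detector) ≈ 0.1400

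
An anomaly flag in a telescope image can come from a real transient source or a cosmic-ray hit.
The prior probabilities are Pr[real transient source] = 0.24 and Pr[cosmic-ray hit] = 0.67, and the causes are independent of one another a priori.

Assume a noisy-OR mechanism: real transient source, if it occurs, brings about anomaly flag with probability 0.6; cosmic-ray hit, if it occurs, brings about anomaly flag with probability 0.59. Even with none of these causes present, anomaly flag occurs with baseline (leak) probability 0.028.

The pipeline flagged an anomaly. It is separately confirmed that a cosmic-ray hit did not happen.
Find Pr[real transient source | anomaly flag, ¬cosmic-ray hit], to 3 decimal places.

Under noisy-OR, P(anomaly flag | causes) = 1 − (1−0.028)·∏(1−qᵢ) over the active causes.
P(anomaly flag | ¬cosmic-ray hit) = 0.028·0.76 + 0.6112·0.24 = 0.021280 + 0.146688 = 0.167968
Of this, 0.146688 comes from 0.6112·0.24 (the real transient source=true cases).
P(real transient source | anomaly flag, ¬cosmic-ray hit) = 0.146688 / 0.167968 ≈ 0.873

Pr[real transient source | anomaly flag, ¬cosmic-ray hit] ≈ 0.873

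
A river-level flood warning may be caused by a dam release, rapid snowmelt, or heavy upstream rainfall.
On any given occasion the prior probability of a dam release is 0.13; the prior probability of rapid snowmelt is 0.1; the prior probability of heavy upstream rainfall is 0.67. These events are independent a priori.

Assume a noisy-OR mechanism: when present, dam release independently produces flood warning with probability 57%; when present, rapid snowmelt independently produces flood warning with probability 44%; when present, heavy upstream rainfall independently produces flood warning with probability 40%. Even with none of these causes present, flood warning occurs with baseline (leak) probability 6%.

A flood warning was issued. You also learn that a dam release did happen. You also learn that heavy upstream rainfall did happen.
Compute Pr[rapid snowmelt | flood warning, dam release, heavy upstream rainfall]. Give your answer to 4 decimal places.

Under noisy-OR, P(flood warning | causes) = 1 − (1−0.06)·∏(1−qᵢ) over the active causes.
For the numerator, keep only rapid snowmelt=true terms: 0.864189×0.1 = 0.086419
Denominator P(flood warning | dam release, heavy upstream rainfall): 0.75748×0.9 + 0.864189×0.1 = 0.768151
Posterior = 0.086419 / 0.768151 ≈ 0.1125

Pr[rapid snowmelt | flood warning, dam release, heavy upstream rainfall] ≈ 0.1125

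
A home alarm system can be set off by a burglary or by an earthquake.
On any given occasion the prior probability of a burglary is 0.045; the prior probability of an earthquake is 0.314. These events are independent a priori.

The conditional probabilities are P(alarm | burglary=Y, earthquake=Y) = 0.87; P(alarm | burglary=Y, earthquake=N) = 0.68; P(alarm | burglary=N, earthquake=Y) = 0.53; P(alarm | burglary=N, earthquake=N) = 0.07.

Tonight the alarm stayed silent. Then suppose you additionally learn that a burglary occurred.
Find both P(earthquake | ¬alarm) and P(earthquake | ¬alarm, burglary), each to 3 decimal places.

P(earthquake | ¬alarm) ≈ 0.187; P(earthquake | ¬alarm, burglary) ≈ 0.157

For the numerator, keep only earthquake=true terms: 0.140939 + 0.001837 = 0.142776
The normalizing constant is 0.93×0.955×0.686 + 0.47×0.955×0.314 + 0.32×0.045×0.686 + 0.13×0.045×0.314 = 0.761925
P(earthquake | ¬alarm) = 0.142776/0.761925 ≈ 0.187

Now also conditioning on burglary=true:
For the numerator, keep only earthquake=true terms: 0.13*0.314 = 0.040820
The normalizing constant is 0.32*0.686 + 0.13*0.314 = 0.260340
Posterior = 0.040820 / 0.260340 ≈ 0.157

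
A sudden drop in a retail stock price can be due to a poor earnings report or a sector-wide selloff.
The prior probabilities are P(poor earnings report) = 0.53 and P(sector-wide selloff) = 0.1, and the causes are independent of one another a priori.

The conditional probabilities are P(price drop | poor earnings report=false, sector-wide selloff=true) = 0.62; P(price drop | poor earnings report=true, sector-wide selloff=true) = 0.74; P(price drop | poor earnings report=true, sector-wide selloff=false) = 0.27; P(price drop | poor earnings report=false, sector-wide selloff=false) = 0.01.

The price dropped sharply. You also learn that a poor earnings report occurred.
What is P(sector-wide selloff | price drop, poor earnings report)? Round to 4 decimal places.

P(sector-wide selloff | price drop, poor earnings report) ≈ 0.2334

By total probability over both values of sector-wide selloff:
  P(price drop | poor earnings report) = 0.27×0.9 + 0.74×0.1
        = 0.243000 + 0.074000 = 0.317000
The terms with sector-wide selloff present sum to 0.074000, so
  P(sector-wide selloff | price drop, poor earnings report) = 0.074000 / 0.317000 ≈ 0.2334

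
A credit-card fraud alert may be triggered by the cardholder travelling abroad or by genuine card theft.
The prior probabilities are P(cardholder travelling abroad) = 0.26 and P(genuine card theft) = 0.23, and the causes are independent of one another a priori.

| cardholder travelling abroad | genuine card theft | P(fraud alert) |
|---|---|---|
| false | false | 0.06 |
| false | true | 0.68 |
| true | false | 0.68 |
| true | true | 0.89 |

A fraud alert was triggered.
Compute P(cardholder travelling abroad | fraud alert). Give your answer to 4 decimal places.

P(fraud alert) = 0.06×0.74×0.77 + 0.68×0.74×0.23 + 0.68×0.26×0.77 + 0.89×0.26×0.23 = 0.034188 + 0.115736 + 0.136136 + 0.053222 = 0.339282
The cardholder travelling abroad-present share is 0.136136 + 0.053222 = 0.189358.
Hence the posterior is 0.189358/0.339282 ≈ 0.5581.

P(cardholder travelling abroad | fraud alert) ≈ 0.5581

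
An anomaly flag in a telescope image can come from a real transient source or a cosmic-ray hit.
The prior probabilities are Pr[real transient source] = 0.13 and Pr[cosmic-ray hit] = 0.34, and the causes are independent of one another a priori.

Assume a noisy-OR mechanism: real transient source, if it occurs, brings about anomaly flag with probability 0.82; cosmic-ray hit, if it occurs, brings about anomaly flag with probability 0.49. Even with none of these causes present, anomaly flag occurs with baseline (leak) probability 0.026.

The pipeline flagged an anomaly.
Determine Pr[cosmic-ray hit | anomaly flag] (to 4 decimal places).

Under noisy-OR, P(anomaly flag | causes) = 1 − (1−0.026)·∏(1−qᵢ) over the active causes.
Numerator (weight on configurations with cosmic-ray hit): 0.148864 + 0.040248 = 0.189112
Denominator P(anomaly flag): 0.026×0.87×0.66 + 0.50326×0.87×0.34 + 0.82468×0.13×0.66 + 0.910587×0.13×0.34 = 0.274799
Posterior = 0.189112 / 0.274799 ≈ 0.6882

Pr[cosmic-ray hit | anomaly flag] ≈ 0.6882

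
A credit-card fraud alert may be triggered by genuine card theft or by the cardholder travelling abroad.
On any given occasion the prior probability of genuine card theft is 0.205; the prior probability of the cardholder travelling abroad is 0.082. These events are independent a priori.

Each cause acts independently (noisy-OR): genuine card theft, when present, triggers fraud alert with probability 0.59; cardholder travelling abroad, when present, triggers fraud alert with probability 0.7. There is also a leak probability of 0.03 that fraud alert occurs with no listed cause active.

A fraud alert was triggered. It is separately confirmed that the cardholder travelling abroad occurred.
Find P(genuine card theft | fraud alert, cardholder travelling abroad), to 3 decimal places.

P(genuine card theft | fraud alert, cardholder travelling abroad) ≈ 0.243

Under noisy-OR, P(fraud alert | causes) = 1 − (1−0.03)·∏(1−qᵢ) over the active causes.
By total probability over both values of genuine card theft:
  P(fraud alert | cardholder travelling abroad) = 0.709·0.795 + 0.88069·0.205
        = 0.563655 + 0.180541 = 0.744196
Keeping only the genuine card theft-present terms gives 0.180541, so
  P(genuine card theft | fraud alert, cardholder travelling abroad) = 0.180541 / 0.744196 ≈ 0.243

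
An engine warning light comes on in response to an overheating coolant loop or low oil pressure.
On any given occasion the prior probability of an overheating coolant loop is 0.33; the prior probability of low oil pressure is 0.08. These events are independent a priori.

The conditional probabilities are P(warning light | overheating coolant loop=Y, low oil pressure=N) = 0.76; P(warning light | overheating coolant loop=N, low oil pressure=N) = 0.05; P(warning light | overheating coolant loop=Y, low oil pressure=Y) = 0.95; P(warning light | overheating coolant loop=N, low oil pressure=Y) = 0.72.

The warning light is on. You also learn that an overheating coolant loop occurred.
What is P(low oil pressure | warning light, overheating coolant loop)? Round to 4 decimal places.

Weight on low oil pressure=true, given the evidence: 0.95*0.08 = 0.076000
The normalizing constant is 0.76*0.92 + 0.95*0.08 = 0.775200
P(low oil pressure | warning light, overheating coolant loop) = 0.076000/0.775200 ≈ 0.0980

P(low oil pressure | warning light, overheating coolant loop) ≈ 0.0980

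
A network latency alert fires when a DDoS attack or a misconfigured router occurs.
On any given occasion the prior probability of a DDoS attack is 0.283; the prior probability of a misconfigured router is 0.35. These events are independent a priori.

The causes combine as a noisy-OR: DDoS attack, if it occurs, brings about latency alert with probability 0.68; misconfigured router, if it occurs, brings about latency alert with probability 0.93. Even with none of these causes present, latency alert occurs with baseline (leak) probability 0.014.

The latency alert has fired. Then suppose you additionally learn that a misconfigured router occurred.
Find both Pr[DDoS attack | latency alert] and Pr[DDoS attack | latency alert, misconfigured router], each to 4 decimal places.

Under noisy-OR, P(latency alert | causes) = 1 − (1−0.014)·∏(1−qᵢ) over the active causes.
By total probability over the 4 (DDoS attack, misconfigured router) configurations:
  P(latency alert) = 0.014·0.717·0.65 + 0.93098·0.717·0.35 + 0.68448·0.283·0.65 + 0.977914·0.283·0.35
        = 0.006525 + 0.233629 + 0.125910 + 0.096862 = 0.462926
Keeping only the DDoS attack-present terms gives 0.222772, so
  P(DDoS attack | latency alert) = 0.222772 / 0.462926 ≈ 0.4812

With the extra evidence:
P(latency alert | misconfigured router) = 0.93098×0.717 + 0.977914×0.283 = 0.667513 + 0.276750 = 0.944263
The DDoS attack-present share is 0.977914×0.283 = 0.276750.
So P(DDoS attack | latency alert, misconfigured router) = 0.276750/0.944263 ≈ 0.2931.
This is intercausal reasoning (explaining away): once misconfigured router accounts for the latency alert, DDoS attack becomes less likely.

Pr[DDoS attack | latency alert] ≈ 0.4812; Pr[DDoS attack | latency alert, misconfigured router] ≈ 0.2931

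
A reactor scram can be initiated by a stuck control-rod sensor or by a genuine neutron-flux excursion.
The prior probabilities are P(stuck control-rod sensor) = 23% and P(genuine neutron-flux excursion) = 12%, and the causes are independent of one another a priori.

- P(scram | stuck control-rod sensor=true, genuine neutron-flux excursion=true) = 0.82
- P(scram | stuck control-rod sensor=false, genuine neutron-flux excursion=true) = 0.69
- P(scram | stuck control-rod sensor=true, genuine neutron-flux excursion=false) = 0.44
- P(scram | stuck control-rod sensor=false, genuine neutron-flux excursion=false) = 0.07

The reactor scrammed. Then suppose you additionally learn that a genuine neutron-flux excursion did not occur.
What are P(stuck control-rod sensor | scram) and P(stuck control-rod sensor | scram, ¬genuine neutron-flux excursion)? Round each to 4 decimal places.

Enumerate the 4 (stuck control-rod sensor, genuine neutron-flux excursion) configurations and weight by the priors:
  P(scram) = 0.07·0.77·0.88 + 0.69·0.77·0.12 + 0.44·0.23·0.88 + 0.82·0.23·0.12
        = 0.047432 + 0.063756 + 0.089056 + 0.022632 = 0.222876
The terms with stuck control-rod sensor present sum to 0.111688, so
  P(stuck control-rod sensor | scram) = 0.111688 / 0.222876 ≈ 0.5011

With the extra evidence:
P(scram | ¬genuine neutron-flux excursion) = 0.07·0.77 + 0.44·0.23 = 0.053900 + 0.101200 = 0.155100
The stuck control-rod sensor-present share is 0.44·0.23 = 0.101200.
Hence the posterior is 0.101200/0.155100 ≈ 0.6525.
Ruling out genuine neutron-flux excursion raises the posterior on stuck control-rod sensor — the flip side of explaining away.

P(stuck control-rod sensor | scram) ≈ 0.5011; P(stuck control-rod sensor | scram, ¬genuine neutron-flux excursion) ≈ 0.6525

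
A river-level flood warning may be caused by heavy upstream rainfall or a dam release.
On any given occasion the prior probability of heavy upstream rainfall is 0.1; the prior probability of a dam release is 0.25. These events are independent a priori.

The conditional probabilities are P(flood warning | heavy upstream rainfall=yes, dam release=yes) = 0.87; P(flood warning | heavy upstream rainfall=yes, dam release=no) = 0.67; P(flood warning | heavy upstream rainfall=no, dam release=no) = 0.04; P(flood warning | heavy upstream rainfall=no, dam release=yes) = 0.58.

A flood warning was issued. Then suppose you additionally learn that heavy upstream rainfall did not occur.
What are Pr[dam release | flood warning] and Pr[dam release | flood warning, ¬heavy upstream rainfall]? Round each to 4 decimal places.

P(flood warning) = 0.04*0.9*0.75 + 0.58*0.9*0.25 + 0.67*0.1*0.75 + 0.87*0.1*0.25 = 0.027000 + 0.130500 + 0.050250 + 0.021750 = 0.229500
Restricting to configurations with dam release present: 0.130500 + 0.021750 = 0.152250.
Hence the posterior is 0.152250/0.229500 ≈ 0.6634.

With the extra evidence:
Weight on dam release=true, given the evidence: 0.58·0.25 = 0.145000
Normalizer over all consistent configurations: 0.04·0.75 + 0.58·0.25 = 0.175000
P(dam release | flood warning, ¬heavy upstream rainfall) = 0.145000/0.175000 ≈ 0.8286
Ruling out heavy upstream rainfall raises the posterior on dam release — the flip side of explaining away.

Pr[dam release | flood warning] ≈ 0.6634; Pr[dam release | flood warning, ¬heavy upstream rainfall] ≈ 0.8286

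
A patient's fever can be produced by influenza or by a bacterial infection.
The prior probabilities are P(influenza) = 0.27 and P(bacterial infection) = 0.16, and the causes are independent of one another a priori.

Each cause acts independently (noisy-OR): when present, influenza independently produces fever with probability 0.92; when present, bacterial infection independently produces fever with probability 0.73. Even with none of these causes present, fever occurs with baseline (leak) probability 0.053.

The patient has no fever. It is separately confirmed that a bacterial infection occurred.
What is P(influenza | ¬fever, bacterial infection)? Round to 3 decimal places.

P(influenza | ¬fever, bacterial infection) ≈ 0.029

Under noisy-OR, P(fever | causes) = 1 − (1−0.053)·∏(1−qᵢ) over the active causes.
Weight on influenza=true, given the evidence: 0.020455·0.27 = 0.005523
The normalizing constant is 0.25569·0.73 + 0.020455·0.27 = 0.192177
P(influenza | ¬fever, bacterial infection) = 0.005523/0.192177 ≈ 0.029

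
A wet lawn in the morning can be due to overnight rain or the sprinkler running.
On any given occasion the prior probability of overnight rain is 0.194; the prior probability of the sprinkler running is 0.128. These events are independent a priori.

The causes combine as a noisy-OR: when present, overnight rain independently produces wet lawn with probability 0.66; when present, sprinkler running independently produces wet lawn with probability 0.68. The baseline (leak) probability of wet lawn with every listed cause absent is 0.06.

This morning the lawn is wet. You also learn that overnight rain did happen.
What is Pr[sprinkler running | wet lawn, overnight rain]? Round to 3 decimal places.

Pr[sprinkler running | wet lawn, overnight rain] ≈ 0.162

Under noisy-OR, P(wet lawn | causes) = 1 − (1−0.06)·∏(1−qᵢ) over the active causes.
By total probability over both values of sprinkler running:
  P(wet lawn | overnight rain) = 0.6804×0.872 + 0.897728×0.128
        = 0.593309 + 0.114909 = 0.708218
The terms with sprinkler running present sum to 0.114909, so
  P(sprinkler running | wet lawn, overnight rain) = 0.114909 / 0.708218 ≈ 0.162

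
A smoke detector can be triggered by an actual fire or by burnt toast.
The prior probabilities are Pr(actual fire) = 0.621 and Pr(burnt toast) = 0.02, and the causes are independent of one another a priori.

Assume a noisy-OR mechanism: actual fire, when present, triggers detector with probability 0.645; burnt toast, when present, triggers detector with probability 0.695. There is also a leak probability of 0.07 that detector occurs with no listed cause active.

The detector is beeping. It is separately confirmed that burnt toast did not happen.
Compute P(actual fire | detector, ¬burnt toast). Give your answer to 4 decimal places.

Under noisy-OR, P(detector | causes) = 1 − (1−0.07)·∏(1−qᵢ) over the active causes.
Weight on actual fire=true, given the evidence: 0.66985×0.621 = 0.415977
The normalizing constant is 0.07×0.379 + 0.66985×0.621 = 0.442507
Posterior = 0.415977 / 0.442507 ≈ 0.9400

P(actual fire | detector, ¬burnt toast) ≈ 0.9400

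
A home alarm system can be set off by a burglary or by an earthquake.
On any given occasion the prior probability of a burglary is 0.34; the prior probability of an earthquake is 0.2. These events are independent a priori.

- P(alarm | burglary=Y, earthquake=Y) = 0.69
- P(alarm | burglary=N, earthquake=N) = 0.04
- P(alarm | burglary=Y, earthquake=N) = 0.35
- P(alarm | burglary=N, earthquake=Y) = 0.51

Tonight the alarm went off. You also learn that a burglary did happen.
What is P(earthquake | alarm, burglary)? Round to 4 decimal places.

P(earthquake | alarm, burglary) ≈ 0.3301

By total probability over both values of earthquake:
  P(alarm | burglary) = 0.35·0.8 + 0.69·0.2
        = 0.280000 + 0.138000 = 0.418000
Keeping only the earthquake-present terms gives 0.138000, so
  P(earthquake | alarm, burglary) = 0.138000 / 0.418000 ≈ 0.3301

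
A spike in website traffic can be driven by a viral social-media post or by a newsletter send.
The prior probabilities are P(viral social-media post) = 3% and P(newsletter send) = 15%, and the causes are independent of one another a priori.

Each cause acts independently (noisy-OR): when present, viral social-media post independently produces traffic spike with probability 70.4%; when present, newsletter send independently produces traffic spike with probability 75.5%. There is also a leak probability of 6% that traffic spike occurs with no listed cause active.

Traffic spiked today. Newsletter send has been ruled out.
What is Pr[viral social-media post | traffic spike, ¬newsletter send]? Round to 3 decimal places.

Pr[viral social-media post | traffic spike, ¬newsletter send] ≈ 0.271

Under noisy-OR, P(traffic spike | causes) = 1 − (1−0.06)·∏(1−qᵢ) over the active causes.
Weight on viral social-media post=true, given the evidence: 0.72176×0.03 = 0.021653
The normalizing constant is 0.06×0.97 + 0.72176×0.03 = 0.079853
P(viral social-media post | traffic spike, ¬newsletter send) = 0.021653/0.079853 ≈ 0.271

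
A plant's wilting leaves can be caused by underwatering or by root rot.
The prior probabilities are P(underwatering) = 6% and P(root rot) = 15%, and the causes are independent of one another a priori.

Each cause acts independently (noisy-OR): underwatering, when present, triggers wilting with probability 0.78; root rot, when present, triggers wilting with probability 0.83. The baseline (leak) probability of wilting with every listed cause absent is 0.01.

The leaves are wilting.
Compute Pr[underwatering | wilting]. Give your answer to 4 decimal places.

Under noisy-OR, P(wilting | causes) = 1 − (1−0.01)·∏(1−qᵢ) over the active causes.
For the numerator, keep only underwatering=true terms: 0.039892 + 0.008667 = 0.048559
Normalizer over all consistent configurations: 0.01×0.94×0.85 + 0.8317×0.94×0.15 + 0.7822×0.06×0.85 + 0.962974×0.06×0.15 = 0.173819
Posterior = 0.048559 / 0.173819 ≈ 0.2794

Pr[underwatering | wilting] ≈ 0.2794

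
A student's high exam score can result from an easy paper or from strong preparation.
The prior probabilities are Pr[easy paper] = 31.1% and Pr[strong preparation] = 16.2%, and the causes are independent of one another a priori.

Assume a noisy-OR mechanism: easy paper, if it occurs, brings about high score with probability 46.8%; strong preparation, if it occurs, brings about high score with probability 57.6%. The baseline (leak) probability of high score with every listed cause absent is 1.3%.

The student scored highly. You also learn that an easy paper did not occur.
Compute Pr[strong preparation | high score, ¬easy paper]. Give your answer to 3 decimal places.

Pr[strong preparation | high score, ¬easy paper] ≈ 0.896

Under noisy-OR, P(high score | causes) = 1 − (1−0.013)·∏(1−qᵢ) over the active causes.
Weight on strong preparation=true, given the evidence: 0.581512*0.162 = 0.094205
The normalizing constant is 0.013*0.838 + 0.581512*0.162 = 0.105099
Posterior = 0.094205 / 0.105099 ≈ 0.896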